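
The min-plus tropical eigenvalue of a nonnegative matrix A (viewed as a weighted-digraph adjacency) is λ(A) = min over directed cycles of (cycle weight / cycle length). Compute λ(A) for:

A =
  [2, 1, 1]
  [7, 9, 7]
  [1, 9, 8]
λ(A) = 1

Enumerate directed cycles and compute their means (weight / length). Sample:
  cycle 0 → 0: weight = 2, length = 1, mean = 2/1 ≈ 2.000
  cycle 1 → 1: weight = 9, length = 1, mean = 9/1 ≈ 9.000
  cycle 2 → 2: weight = 8, length = 1, mean = 8/1 ≈ 8.000
  cycle 0 → 1 → 0: weight = 8, length = 2, mean = 8/2 ≈ 4.000
  cycle 0 → 2 → 0: weight = 2, length = 2, mean = 2/2 ≈ 1.000
  cycle 1 → 0 → 1: weight = 8, length = 2, mean = 8/2 ≈ 4.000
Minimum mean = 1.000, attained e.g. along the cycle 0 → 2 → 0 with weight 2 and length 2. So λ(A) = 2/2 = 1.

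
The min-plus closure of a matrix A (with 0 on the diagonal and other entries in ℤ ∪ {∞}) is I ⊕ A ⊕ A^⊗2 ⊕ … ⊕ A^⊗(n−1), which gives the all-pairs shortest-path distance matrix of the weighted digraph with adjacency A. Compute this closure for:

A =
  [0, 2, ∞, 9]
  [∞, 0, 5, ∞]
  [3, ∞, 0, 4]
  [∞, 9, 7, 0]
Closure =
  [0, 2, 7, 9]
  [8, 0, 5, 9]
  [3, 5, 0, 4]
  [10, 9, 7, 0]

This is the Floyd-Warshall all-pairs shortest-path computation. For each intermediate vertex k = 0, 1, …, 3, update dist[i][j] ← min(dist[i][j], dist[i][k] + dist[k][j]). The final matrix gives, for each (i, j), the minimum total weight of any directed path from i to j (possibly empty when i = j).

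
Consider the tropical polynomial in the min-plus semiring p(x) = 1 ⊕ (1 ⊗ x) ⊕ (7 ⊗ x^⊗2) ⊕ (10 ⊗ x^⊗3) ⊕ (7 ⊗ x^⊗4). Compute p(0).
p(0) = 1

A tropical monomial a ⊗ x^⊗i evaluates to a + i · x. Evaluating each term at x = 0:
  Term 0 contributes 1 + 0 · 0 = 1
  Term 1 contributes 1 + 1 · 0 = 1
  Term 2 contributes 7 + 2 · 0 = 7
  Term 3 contributes 10 + 3 · 0 = 10
  Term 4 contributes 7 + 4 · 0 = 7
p(0) = ⊕ of these = min[1, 1, 7, 10, 7] = 1.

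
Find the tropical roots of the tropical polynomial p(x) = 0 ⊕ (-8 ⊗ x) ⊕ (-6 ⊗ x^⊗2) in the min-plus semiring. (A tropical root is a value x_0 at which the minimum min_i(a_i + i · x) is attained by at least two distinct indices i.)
Roots: {-2, 8}

Each tropical root is a break point of the lower envelope of the lines y = a_i + i · x (there are 3 lines, with slopes 0, 1, ..., 2). Only the lines that attain the minimum somewhere contribute to roots; other lines are dominated. Here the surviving (envelope) indices are i = 2, i = 1, i = 0.
Intersections between consecutive envelope lines give the roots: for adjacent envelope indices i < j the intersection is x = (a_i − a_j) / (j − i). Reading off the sorted break points: {-2, 8}.
Verification: at each break x_0, at least two indices attain the minimum of min_i(a_i + i · x_0).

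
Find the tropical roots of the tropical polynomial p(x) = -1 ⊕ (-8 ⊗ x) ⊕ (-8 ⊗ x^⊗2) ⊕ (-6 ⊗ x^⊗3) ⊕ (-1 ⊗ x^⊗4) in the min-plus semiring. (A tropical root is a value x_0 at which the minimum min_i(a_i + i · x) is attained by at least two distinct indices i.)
Roots: {-5, -2, 0, 7}

Each tropical root is a break point of the lower envelope of the lines y = a_i + i · x (there are 5 lines, with slopes 0, 1, ..., 4). Only the lines that attain the minimum somewhere contribute to roots; other lines are dominated. Here the surviving (envelope) indices are i = 4, i = 3, i = 2, i = 1, i = 0.
Intersections between consecutive envelope lines give the roots: for adjacent envelope indices i < j the intersection is x = (a_i − a_j) / (j − i). Reading off the sorted break points: {-5, -2, 0, 7}.
Verification: at each break x_0, at least two indices attain the minimum of min_i(a_i + i · x_0).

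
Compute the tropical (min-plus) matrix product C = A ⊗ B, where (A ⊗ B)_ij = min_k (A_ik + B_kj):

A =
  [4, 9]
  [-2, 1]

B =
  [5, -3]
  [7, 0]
A ⊗ B =
  [9, 1]
  [3, -5]

Apply the min-plus product entry-by-entry:
  C[0][0] = min over k of (A[0][0] + B[0][0] = 4 + 5 = 9, A[0][1] + B[1][0] = 9 + 7 = 16) = 9 (attained at k = 0)
  C[0][1] = min over k of (A[0][0] + B[0][1] = 4 + -3 = 1, A[0][1] + B[1][1] = 9 + 0 = 9) = 1 (attained at k = 0)
  C[1][0] = min over k of (A[1][0] + B[0][0] = -2 + 5 = 3, A[1][1] + B[1][0] = 1 + 7 = 8) = 3 (attained at k = 0)
  C[1][1] = min over k of (A[1][0] + B[0][1] = -2 + -3 = -5, A[1][1] + B[1][1] = 1 + 0 = 1) = -5 (attained at k = 0)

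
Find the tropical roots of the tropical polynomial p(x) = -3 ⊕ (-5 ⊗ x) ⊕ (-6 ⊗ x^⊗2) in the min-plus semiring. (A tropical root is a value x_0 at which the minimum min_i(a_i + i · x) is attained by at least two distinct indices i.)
Roots: {1, 2}

Each tropical root is a break point of the lower envelope of the lines y = a_i + i · x (there are 3 lines, with slopes 0, 1, ..., 2). Only the lines that attain the minimum somewhere contribute to roots; other lines are dominated. Here the surviving (envelope) indices are i = 2, i = 1, i = 0.
Intersections between consecutive envelope lines give the roots: for adjacent envelope indices i < j the intersection is x = (a_i − a_j) / (j − i). Reading off the sorted break points: {1, 2}.
Verification: at each break x_0, at least two indices attain the minimum of min_i(a_i + i · x_0).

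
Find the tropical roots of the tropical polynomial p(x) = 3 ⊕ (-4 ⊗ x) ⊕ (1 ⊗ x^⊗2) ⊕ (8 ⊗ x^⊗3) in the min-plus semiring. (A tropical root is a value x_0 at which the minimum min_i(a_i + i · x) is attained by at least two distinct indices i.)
Roots: {-7, -5, 7}

Each tropical root is a break point of the lower envelope of the lines y = a_i + i · x (there are 4 lines, with slopes 0, 1, ..., 3). Only the lines that attain the minimum somewhere contribute to roots; other lines are dominated. Here the surviving (envelope) indices are i = 3, i = 2, i = 1, i = 0.
Intersections between consecutive envelope lines give the roots: for adjacent envelope indices i < j the intersection is x = (a_i − a_j) / (j − i). Reading off the sorted break points: {-7, -5, 7}.
Verification: at each break x_0, at least two indices attain the minimum of min_i(a_i + i · x_0).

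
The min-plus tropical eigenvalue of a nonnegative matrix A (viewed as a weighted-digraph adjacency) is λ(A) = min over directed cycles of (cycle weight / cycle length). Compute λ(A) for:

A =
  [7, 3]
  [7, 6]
λ(A) = 5

Enumerate directed cycles and compute their means (weight / length). Sample:
  cycle 0 → 0: weight = 7, length = 1, mean = 7/1 ≈ 7.000
  cycle 1 → 1: weight = 6, length = 1, mean = 6/1 ≈ 6.000
  cycle 0 → 1 → 0: weight = 10, length = 2, mean = 10/2 ≈ 5.000
  cycle 1 → 0 → 1: weight = 10, length = 2, mean = 10/2 ≈ 5.000
Minimum mean = 5.000, attained e.g. along the cycle 0 → 1 → 0 with weight 10 and length 2. So λ(A) = 10/2 = 5.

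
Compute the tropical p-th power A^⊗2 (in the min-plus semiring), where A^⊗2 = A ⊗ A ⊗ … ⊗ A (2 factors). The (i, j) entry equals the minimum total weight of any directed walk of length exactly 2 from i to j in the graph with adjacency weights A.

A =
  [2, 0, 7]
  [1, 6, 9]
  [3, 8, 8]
A^⊗2 =
  [1, 2, 9]
  [3, 1, 8]
  [5, 3, 10]

Each entry (A^⊗2)_ij equals the minimum over all length-2 walks i = v_0 → v_1 → … → v_2 = j of Σ_t A[v_t][v_{t+1}]. For example, for (i, j) = (0, 2) we minimise over 3 possible intermediate vertex sequences; the minimum is 9, attained along the walk 0 → 0 → 2.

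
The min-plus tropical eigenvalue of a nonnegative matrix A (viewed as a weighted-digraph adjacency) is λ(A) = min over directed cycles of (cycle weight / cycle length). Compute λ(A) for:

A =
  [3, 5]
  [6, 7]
λ(A) = 3

Enumerate directed cycles and compute their means (weight / length). Sample:
  cycle 0 → 0: weight = 3, length = 1, mean = 3/1 ≈ 3.000
  cycle 1 → 1: weight = 7, length = 1, mean = 7/1 ≈ 7.000
  cycle 0 → 1 → 0: weight = 11, length = 2, mean = 11/2 ≈ 5.500
  cycle 1 → 0 → 1: weight = 11, length = 2, mean = 11/2 ≈ 5.500
Minimum mean = 3.000, attained e.g. along the cycle 0 → 0 with weight 3 and length 1. So λ(A) = 3/1 = 3.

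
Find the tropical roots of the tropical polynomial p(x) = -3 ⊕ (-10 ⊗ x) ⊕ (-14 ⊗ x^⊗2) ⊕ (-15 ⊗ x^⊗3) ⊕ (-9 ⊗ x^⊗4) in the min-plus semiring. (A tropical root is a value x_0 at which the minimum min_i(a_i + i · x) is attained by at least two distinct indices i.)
Roots: {-6, 1, 4, 7}

Each tropical root is a break point of the lower envelope of the lines y = a_i + i · x (there are 5 lines, with slopes 0, 1, ..., 4). Only the lines that attain the minimum somewhere contribute to roots; other lines are dominated. Here the surviving (envelope) indices are i = 4, i = 3, i = 2, i = 1, i = 0.
Intersections between consecutive envelope lines give the roots: for adjacent envelope indices i < j the intersection is x = (a_i − a_j) / (j − i). Reading off the sorted break points: {-6, 1, 4, 7}.
Verification: at each break x_0, at least two indices attain the minimum of min_i(a_i + i · x_0).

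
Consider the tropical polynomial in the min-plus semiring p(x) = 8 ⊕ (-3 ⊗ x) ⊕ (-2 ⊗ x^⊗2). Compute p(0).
p(0) = -3

A tropical monomial a ⊗ x^⊗i evaluates to a + i · x. Evaluating each term at x = 0:
  Term 0 contributes 8 + 0 · 0 = 8
  Term 1 contributes -3 + 1 · 0 = -3
  Term 2 contributes -2 + 2 · 0 = -2
p(0) = ⊕ of these = min[8, -3, -2] = -3.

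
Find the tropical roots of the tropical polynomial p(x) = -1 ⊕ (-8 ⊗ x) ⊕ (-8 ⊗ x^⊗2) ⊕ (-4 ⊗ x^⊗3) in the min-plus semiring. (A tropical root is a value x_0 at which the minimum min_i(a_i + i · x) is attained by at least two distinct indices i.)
Roots: {-4, 0, 7}

Each tropical root is a break point of the lower envelope of the lines y = a_i + i · x (there are 4 lines, with slopes 0, 1, ..., 3). Only the lines that attain the minimum somewhere contribute to roots; other lines are dominated. Here the surviving (envelope) indices are i = 3, i = 2, i = 1, i = 0.
Intersections between consecutive envelope lines give the roots: for adjacent envelope indices i < j the intersection is x = (a_i − a_j) / (j − i). Reading off the sorted break points: {-4, 0, 7}.
Verification: at each break x_0, at least two indices attain the minimum of min_i(a_i + i · x_0).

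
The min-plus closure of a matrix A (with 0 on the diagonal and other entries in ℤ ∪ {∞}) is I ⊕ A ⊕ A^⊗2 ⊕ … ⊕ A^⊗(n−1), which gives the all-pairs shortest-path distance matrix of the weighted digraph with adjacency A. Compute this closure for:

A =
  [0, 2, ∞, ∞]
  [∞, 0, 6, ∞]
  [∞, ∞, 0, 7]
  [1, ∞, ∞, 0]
Closure =
  [0, 2, 8, 15]
  [14, 0, 6, 13]
  [8, 10, 0, 7]
  [1, 3, 9, 0]

This is the Floyd-Warshall all-pairs shortest-path computation. For each intermediate vertex k = 0, 1, …, 3, update dist[i][j] ← min(dist[i][j], dist[i][k] + dist[k][j]). The final matrix gives, for each (i, j), the minimum total weight of any directed path from i to j (possibly empty when i = j).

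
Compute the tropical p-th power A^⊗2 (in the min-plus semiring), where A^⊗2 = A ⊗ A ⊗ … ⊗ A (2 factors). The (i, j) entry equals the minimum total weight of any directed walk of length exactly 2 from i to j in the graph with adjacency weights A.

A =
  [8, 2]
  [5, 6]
A^⊗2 =
  [7, 8]
  [11, 7]

Each entry (A^⊗2)_ij equals the minimum over all length-2 walks i = v_0 → v_1 → … → v_2 = j of Σ_t A[v_t][v_{t+1}]. For example, for (i, j) = (0, 1) we minimise over 2 possible intermediate vertex sequences; the minimum is 8, attained along the walk 0 → 1 → 1.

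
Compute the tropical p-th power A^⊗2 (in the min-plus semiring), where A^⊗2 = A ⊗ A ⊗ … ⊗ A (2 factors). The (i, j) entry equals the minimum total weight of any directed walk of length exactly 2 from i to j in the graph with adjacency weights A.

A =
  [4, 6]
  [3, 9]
A^⊗2 =
  [8, 10]
  [7, 9]

Each entry (A^⊗2)_ij equals the minimum over all length-2 walks i = v_0 → v_1 → … → v_2 = j of Σ_t A[v_t][v_{t+1}]. For example, for (i, j) = (0, 1) we minimise over 2 possible intermediate vertex sequences; the minimum is 10, attained along the walk 0 → 0 → 1.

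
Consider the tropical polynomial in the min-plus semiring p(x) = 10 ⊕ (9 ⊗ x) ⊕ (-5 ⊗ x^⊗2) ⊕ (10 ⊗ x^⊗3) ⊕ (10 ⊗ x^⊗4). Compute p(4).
p(4) = 3

A tropical monomial a ⊗ x^⊗i evaluates to a + i · x. Evaluating each term at x = 4:
  Term 0 contributes 10 + 0 · 4 = 10
  Term 1 contributes 9 + 1 · 4 = 13
  Term 2 contributes -5 + 2 · 4 = 3
  Term 3 contributes 10 + 3 · 4 = 22
  Term 4 contributes 10 + 4 · 4 = 26
p(4) = ⊕ of these = min[10, 13, 3, 22, 26] = 3.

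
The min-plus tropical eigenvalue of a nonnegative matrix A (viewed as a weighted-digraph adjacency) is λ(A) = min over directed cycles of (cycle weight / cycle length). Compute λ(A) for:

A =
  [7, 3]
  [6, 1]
λ(A) = 1

Enumerate directed cycles and compute their means (weight / length). Sample:
  cycle 0 → 0: weight = 7, length = 1, mean = 7/1 ≈ 7.000
  cycle 1 → 1: weight = 1, length = 1, mean = 1/1 ≈ 1.000
  cycle 0 → 1 → 0: weight = 9, length = 2, mean = 9/2 ≈ 4.500
  cycle 1 → 0 → 1: weight = 9, length = 2, mean = 9/2 ≈ 4.500
Minimum mean = 1.000, attained e.g. along the cycle 1 → 1 with weight 1 and length 1. So λ(A) = 1/1 = 1.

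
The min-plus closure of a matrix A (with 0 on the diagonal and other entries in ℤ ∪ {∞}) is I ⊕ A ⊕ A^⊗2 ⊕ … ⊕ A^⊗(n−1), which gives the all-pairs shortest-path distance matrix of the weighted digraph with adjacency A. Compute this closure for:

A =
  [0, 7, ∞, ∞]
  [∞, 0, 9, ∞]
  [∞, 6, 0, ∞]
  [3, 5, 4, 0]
Closure =
  [0, 7, 16, ∞]
  [∞, 0, 9, ∞]
  [∞, 6, 0, ∞]
  [3, 5, 4, 0]

This is the Floyd-Warshall all-pairs shortest-path computation. For each intermediate vertex k = 0, 1, …, 3, update dist[i][j] ← min(dist[i][j], dist[i][k] + dist[k][j]). The final matrix gives, for each (i, j), the minimum total weight of any directed path from i to j (possibly empty when i = j).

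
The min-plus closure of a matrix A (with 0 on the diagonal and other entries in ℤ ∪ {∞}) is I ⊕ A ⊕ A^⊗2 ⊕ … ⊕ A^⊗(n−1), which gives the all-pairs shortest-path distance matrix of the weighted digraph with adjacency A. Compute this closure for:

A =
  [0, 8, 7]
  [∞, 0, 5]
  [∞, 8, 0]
Closure =
  [0, 8, 7]
  [∞, 0, 5]
  [∞, 8, 0]

This is the Floyd-Warshall all-pairs shortest-path computation. For each intermediate vertex k = 0, 1, …, 2, update dist[i][j] ← min(dist[i][j], dist[i][k] + dist[k][j]). The final matrix gives, for each (i, j), the minimum total weight of any directed path from i to j (possibly empty when i = j).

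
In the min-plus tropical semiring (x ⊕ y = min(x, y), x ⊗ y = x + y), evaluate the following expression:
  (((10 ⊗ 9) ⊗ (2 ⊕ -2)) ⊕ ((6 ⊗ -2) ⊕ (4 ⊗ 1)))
(((10 ⊗ 9) ⊗ (2 ⊕ -2)) ⊕ ((6 ⊗ -2) ⊕ (4 ⊗ 1))) = 4

Expand innermost to outermost. Recall ⊕ takes the minimum of its arguments and ⊗ takes their sum. Working out the expression (((10 ⊗ 9) ⊗ (2 ⊕ -2)) ⊕ ((6 ⊗ -2) ⊕ (4 ⊗ 1))) gives 4.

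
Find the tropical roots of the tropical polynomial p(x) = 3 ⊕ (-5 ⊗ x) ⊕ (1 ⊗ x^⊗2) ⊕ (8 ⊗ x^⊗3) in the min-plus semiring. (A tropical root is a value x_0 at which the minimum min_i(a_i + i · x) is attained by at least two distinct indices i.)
Roots: {-7, -6, 8}

Each tropical root is a break point of the lower envelope of the lines y = a_i + i · x (there are 4 lines, with slopes 0, 1, ..., 3). Only the lines that attain the minimum somewhere contribute to roots; other lines are dominated. Here the surviving (envelope) indices are i = 3, i = 2, i = 1, i = 0.
Intersections between consecutive envelope lines give the roots: for adjacent envelope indices i < j the intersection is x = (a_i − a_j) / (j − i). Reading off the sorted break points: {-7, -6, 8}.
Verification: at each break x_0, at least two indices attain the minimum of min_i(a_i + i · x_0).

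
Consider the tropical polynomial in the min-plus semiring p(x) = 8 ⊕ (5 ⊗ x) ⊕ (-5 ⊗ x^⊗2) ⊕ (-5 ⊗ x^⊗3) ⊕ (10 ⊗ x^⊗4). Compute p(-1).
p(-1) = -8

A tropical monomial a ⊗ x^⊗i evaluates to a + i · x. Evaluating each term at x = -1:
  Term 0 contributes 8 + 0 · -1 = 8
  Term 1 contributes 5 + 1 · -1 = 4
  Term 2 contributes -5 + 2 · -1 = -7
  Term 3 contributes -5 + 3 · -1 = -8
  Term 4 contributes 10 + 4 · -1 = 6
p(-1) = ⊕ of these = min[8, 4, -7, -8, 6] = -8.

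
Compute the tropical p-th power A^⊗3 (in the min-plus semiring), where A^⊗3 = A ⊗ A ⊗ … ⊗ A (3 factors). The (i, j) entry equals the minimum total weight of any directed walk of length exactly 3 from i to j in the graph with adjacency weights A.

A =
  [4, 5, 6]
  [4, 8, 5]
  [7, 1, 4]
A^⊗3 =
  [11, 11, 12]
  [10, 10, 11]
  [9, 7, 10]

Each entry (A^⊗3)_ij equals the minimum over all length-3 walks i = v_0 → v_1 → … → v_3 = j of Σ_t A[v_t][v_{t+1}]. For example, for (i, j) = (0, 2) we minimise over 9 possible intermediate vertex sequences; the minimum is 12, attained along the walk 0 → 2 → 1 → 2.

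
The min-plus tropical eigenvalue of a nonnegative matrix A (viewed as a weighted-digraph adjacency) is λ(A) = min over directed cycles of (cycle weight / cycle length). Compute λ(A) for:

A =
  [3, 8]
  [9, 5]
λ(A) = 3

Enumerate directed cycles and compute their means (weight / length). Sample:
  cycle 0 → 0: weight = 3, length = 1, mean = 3/1 ≈ 3.000
  cycle 1 → 1: weight = 5, length = 1, mean = 5/1 ≈ 5.000
  cycle 0 → 1 → 0: weight = 17, length = 2, mean = 17/2 ≈ 8.500
  cycle 1 → 0 → 1: weight = 17, length = 2, mean = 17/2 ≈ 8.500
Minimum mean = 3.000, attained e.g. along the cycle 0 → 0 with weight 3 and length 1. So λ(A) = 3/1 = 3.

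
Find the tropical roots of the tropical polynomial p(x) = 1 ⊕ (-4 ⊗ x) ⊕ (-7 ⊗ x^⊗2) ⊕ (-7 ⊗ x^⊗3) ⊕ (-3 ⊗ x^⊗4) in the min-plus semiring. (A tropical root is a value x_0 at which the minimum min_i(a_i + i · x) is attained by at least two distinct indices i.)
Roots: {-4, 0, 3, 5}

Each tropical root is a break point of the lower envelope of the lines y = a_i + i · x (there are 5 lines, with slopes 0, 1, ..., 4). Only the lines that attain the minimum somewhere contribute to roots; other lines are dominated. Here the surviving (envelope) indices are i = 4, i = 3, i = 2, i = 1, i = 0.
Intersections between consecutive envelope lines give the roots: for adjacent envelope indices i < j the intersection is x = (a_i − a_j) / (j − i). Reading off the sorted break points: {-4, 0, 3, 5}.
Verification: at each break x_0, at least two indices attain the minimum of min_i(a_i + i · x_0).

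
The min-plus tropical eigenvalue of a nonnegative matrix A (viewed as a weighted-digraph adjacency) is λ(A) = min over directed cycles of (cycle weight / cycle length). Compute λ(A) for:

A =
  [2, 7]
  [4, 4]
λ(A) = 2

Enumerate directed cycles and compute their means (weight / length). Sample:
  cycle 0 → 0: weight = 2, length = 1, mean = 2/1 ≈ 2.000
  cycle 1 → 1: weight = 4, length = 1, mean = 4/1 ≈ 4.000
  cycle 0 → 1 → 0: weight = 11, length = 2, mean = 11/2 ≈ 5.500
  cycle 1 → 0 → 1: weight = 11, length = 2, mean = 11/2 ≈ 5.500
Minimum mean = 2.000, attained e.g. along the cycle 0 → 0 with weight 2 and length 1. So λ(A) = 2/1 = 2.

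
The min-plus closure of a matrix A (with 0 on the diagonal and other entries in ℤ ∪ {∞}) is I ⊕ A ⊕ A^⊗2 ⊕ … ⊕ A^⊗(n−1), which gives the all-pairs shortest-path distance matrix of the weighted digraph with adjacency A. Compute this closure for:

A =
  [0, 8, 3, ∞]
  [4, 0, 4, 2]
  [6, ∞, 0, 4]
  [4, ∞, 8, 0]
Closure =
  [0, 8, 3, 7]
  [4, 0, 4, 2]
  [6, 14, 0, 4]
  [4, 12, 7, 0]

This is the Floyd-Warshall all-pairs shortest-path computation. For each intermediate vertex k = 0, 1, …, 3, update dist[i][j] ← min(dist[i][j], dist[i][k] + dist[k][j]). The final matrix gives, for each (i, j), the minimum total weight of any directed path from i to j (possibly empty when i = j).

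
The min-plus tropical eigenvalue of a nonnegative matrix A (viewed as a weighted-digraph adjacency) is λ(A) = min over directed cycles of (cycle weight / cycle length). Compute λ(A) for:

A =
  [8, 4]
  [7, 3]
λ(A) = 3

Enumerate directed cycles and compute their means (weight / length). Sample:
  cycle 0 → 0: weight = 8, length = 1, mean = 8/1 ≈ 8.000
  cycle 1 → 1: weight = 3, length = 1, mean = 3/1 ≈ 3.000
  cycle 0 → 1 → 0: weight = 11, length = 2, mean = 11/2 ≈ 5.500
  cycle 1 → 0 → 1: weight = 11, length = 2, mean = 11/2 ≈ 5.500
Minimum mean = 3.000, attained e.g. along the cycle 1 → 1 with weight 3 and length 1. So λ(A) = 3/1 = 3.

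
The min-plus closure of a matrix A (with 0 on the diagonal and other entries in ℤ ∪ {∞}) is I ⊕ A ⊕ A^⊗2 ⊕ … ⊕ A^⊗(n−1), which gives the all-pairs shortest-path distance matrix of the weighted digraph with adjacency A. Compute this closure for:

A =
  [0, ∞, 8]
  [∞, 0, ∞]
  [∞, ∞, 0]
Closure =
  [0, ∞, 8]
  [∞, 0, ∞]
  [∞, ∞, 0]

This is the Floyd-Warshall all-pairs shortest-path computation. For each intermediate vertex k = 0, 1, …, 2, update dist[i][j] ← min(dist[i][j], dist[i][k] + dist[k][j]). The final matrix gives, for each (i, j), the minimum total weight of any directed path from i to j (possibly empty when i = j).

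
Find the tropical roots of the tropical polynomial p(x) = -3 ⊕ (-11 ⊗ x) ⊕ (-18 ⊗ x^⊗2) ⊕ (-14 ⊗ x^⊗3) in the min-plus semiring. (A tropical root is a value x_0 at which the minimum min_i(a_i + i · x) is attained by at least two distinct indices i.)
Roots: {-4, 7, 8}

Each tropical root is a break point of the lower envelope of the lines y = a_i + i · x (there are 4 lines, with slopes 0, 1, ..., 3). Only the lines that attain the minimum somewhere contribute to roots; other lines are dominated. Here the surviving (envelope) indices are i = 3, i = 2, i = 1, i = 0.
Intersections between consecutive envelope lines give the roots: for adjacent envelope indices i < j the intersection is x = (a_i − a_j) / (j − i). Reading off the sorted break points: {-4, 7, 8}.
Verification: at each break x_0, at least two indices attain the minimum of min_i(a_i + i · x_0).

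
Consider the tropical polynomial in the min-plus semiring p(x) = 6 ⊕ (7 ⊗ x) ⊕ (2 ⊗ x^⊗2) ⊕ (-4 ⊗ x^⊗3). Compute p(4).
p(4) = 6

A tropical monomial a ⊗ x^⊗i evaluates to a + i · x. Evaluating each term at x = 4:
  Term 0 contributes 6 + 0 · 4 = 6
  Term 1 contributes 7 + 1 · 4 = 11
  Term 2 contributes 2 + 2 · 4 = 10
  Term 3 contributes -4 + 3 · 4 = 8
p(4) = ⊕ of these = min[6, 11, 10, 8] = 6.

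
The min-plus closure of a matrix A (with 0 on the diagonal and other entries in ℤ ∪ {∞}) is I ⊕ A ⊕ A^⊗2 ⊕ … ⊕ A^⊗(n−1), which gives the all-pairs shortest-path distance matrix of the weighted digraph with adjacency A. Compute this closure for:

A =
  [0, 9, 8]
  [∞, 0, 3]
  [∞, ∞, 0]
Closure =
  [0, 9, 8]
  [∞, 0, 3]
  [∞, ∞, 0]

This is the Floyd-Warshall all-pairs shortest-path computation. For each intermediate vertex k = 0, 1, …, 2, update dist[i][j] ← min(dist[i][j], dist[i][k] + dist[k][j]). The final matrix gives, for each (i, j), the minimum total weight of any directed path from i to j (possibly empty when i = j).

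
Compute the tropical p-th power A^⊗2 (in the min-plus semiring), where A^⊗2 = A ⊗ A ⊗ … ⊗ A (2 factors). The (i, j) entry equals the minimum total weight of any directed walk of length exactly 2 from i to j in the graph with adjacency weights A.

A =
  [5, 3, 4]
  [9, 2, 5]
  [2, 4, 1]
A^⊗2 =
  [6, 5, 5]
  [7, 4, 6]
  [3, 5, 2]

Each entry (A^⊗2)_ij equals the minimum over all length-2 walks i = v_0 → v_1 → … → v_2 = j of Σ_t A[v_t][v_{t+1}]. For example, for (i, j) = (0, 2) we minimise over 3 possible intermediate vertex sequences; the minimum is 5, attained along the walk 0 → 2 → 2.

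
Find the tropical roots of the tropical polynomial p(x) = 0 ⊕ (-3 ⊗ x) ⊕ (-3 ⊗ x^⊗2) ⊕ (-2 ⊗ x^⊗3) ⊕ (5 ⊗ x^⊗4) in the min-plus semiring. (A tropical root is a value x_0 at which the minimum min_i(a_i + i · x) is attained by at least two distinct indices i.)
Roots: {-7, -1, 0, 3}

Each tropical root is a break point of the lower envelope of the lines y = a_i + i · x (there are 5 lines, with slopes 0, 1, ..., 4). Only the lines that attain the minimum somewhere contribute to roots; other lines are dominated. Here the surviving (envelope) indices are i = 4, i = 3, i = 2, i = 1, i = 0.
Intersections between consecutive envelope lines give the roots: for adjacent envelope indices i < j the intersection is x = (a_i − a_j) / (j − i). Reading off the sorted break points: {-7, -1, 0, 3}.
Verification: at each break x_0, at least two indices attain the minimum of min_i(a_i + i · x_0).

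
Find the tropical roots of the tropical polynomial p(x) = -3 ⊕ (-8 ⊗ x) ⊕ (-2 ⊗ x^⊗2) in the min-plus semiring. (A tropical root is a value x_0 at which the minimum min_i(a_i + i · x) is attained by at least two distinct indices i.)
Roots: {-6, 5}

Each tropical root is a break point of the lower envelope of the lines y = a_i + i · x (there are 3 lines, with slopes 0, 1, ..., 2). Only the lines that attain the minimum somewhere contribute to roots; other lines are dominated. Here the surviving (envelope) indices are i = 2, i = 1, i = 0.
Intersections between consecutive envelope lines give the roots: for adjacent envelope indices i < j the intersection is x = (a_i − a_j) / (j − i). Reading off the sorted break points: {-6, 5}.
Verification: at each break x_0, at least two indices attain the minimum of min_i(a_i + i · x_0).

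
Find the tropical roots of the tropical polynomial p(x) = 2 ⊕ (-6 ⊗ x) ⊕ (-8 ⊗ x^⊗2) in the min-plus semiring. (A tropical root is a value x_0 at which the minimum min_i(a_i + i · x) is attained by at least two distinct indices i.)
Roots: {2, 8}

Each tropical root is a break point of the lower envelope of the lines y = a_i + i · x (there are 3 lines, with slopes 0, 1, ..., 2). Only the lines that attain the minimum somewhere contribute to roots; other lines are dominated. Here the surviving (envelope) indices are i = 2, i = 1, i = 0.
Intersections between consecutive envelope lines give the roots: for adjacent envelope indices i < j the intersection is x = (a_i − a_j) / (j − i). Reading off the sorted break points: {2, 8}.
Verification: at each break x_0, at least two indices attain the minimum of min_i(a_i + i · x_0).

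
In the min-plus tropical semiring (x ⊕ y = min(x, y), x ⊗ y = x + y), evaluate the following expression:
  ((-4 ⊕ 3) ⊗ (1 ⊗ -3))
((-4 ⊕ 3) ⊗ (1 ⊗ -3)) = -6

Expand innermost to outermost. Recall ⊕ takes the minimum of its arguments and ⊗ takes their sum. Working out the expression ((-4 ⊕ 3) ⊗ (1 ⊗ -3)) gives -6.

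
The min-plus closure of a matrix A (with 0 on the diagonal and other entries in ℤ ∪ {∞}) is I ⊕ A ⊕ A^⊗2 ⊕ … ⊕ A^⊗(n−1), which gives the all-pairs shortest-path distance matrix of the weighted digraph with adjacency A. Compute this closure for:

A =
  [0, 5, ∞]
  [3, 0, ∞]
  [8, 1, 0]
Closure =
  [0, 5, ∞]
  [3, 0, ∞]
  [4, 1, 0]

This is the Floyd-Warshall all-pairs shortest-path computation. For each intermediate vertex k = 0, 1, …, 2, update dist[i][j] ← min(dist[i][j], dist[i][k] + dist[k][j]). The final matrix gives, for each (i, j), the minimum total weight of any directed path from i to j (possibly empty when i = j).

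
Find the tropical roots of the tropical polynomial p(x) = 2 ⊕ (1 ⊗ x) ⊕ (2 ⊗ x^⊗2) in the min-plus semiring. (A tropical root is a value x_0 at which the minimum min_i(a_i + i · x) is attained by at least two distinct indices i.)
Roots: {-1, 1}

Each tropical root is a break point of the lower envelope of the lines y = a_i + i · x (there are 3 lines, with slopes 0, 1, ..., 2). Only the lines that attain the minimum somewhere contribute to roots; other lines are dominated. Here the surviving (envelope) indices are i = 2, i = 1, i = 0.
Intersections between consecutive envelope lines give the roots: for adjacent envelope indices i < j the intersection is x = (a_i − a_j) / (j − i). Reading off the sorted break points: {-1, 1}.
Verification: at each break x_0, at least two indices attain the minimum of min_i(a_i + i · x_0).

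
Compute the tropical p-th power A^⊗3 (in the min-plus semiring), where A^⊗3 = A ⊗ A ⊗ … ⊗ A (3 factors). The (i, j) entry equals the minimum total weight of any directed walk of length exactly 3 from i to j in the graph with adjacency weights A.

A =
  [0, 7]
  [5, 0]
A^⊗3 =
  [0, 7]
  [5, 0]

Each entry (A^⊗3)_ij equals the minimum over all length-3 walks i = v_0 → v_1 → … → v_3 = j of Σ_t A[v_t][v_{t+1}]. For example, for (i, j) = (0, 1) we minimise over 4 possible intermediate vertex sequences; the minimum is 7, attained along the walk 0 → 0 → 0 → 1.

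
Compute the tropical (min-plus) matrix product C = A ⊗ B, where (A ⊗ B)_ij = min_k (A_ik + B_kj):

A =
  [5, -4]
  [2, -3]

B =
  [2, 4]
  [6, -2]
A ⊗ B =
  [2, -6]
  [3, -5]

Apply the min-plus product entry-by-entry:
  C[0][0] = min over k of (A[0][0] + B[0][0] = 5 + 2 = 7, A[0][1] + B[1][0] = -4 + 6 = 2) = 2 (attained at k = 1)
  C[0][1] = min over k of (A[0][0] + B[0][1] = 5 + 4 = 9, A[0][1] + B[1][1] = -4 + -2 = -6) = -6 (attained at k = 1)
  C[1][0] = min over k of (A[1][0] + B[0][0] = 2 + 2 = 4, A[1][1] + B[1][0] = -3 + 6 = 3) = 3 (attained at k = 1)
  C[1][1] = min over k of (A[1][0] + B[0][1] = 2 + 4 = 6, A[1][1] + B[1][1] = -3 + -2 = -5) = -5 (attained at k = 1)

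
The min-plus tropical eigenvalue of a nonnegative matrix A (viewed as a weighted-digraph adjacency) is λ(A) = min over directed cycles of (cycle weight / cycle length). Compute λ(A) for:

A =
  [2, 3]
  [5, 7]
λ(A) = 2

Enumerate directed cycles and compute their means (weight / length). Sample:
  cycle 0 → 0: weight = 2, length = 1, mean = 2/1 ≈ 2.000
  cycle 1 → 1: weight = 7, length = 1, mean = 7/1 ≈ 7.000
  cycle 0 → 1 → 0: weight = 8, length = 2, mean = 8/2 ≈ 4.000
  cycle 1 → 0 → 1: weight = 8, length = 2, mean = 8/2 ≈ 4.000
Minimum mean = 2.000, attained e.g. along the cycle 0 → 0 with weight 2 and length 1. So λ(A) = 2/1 = 2.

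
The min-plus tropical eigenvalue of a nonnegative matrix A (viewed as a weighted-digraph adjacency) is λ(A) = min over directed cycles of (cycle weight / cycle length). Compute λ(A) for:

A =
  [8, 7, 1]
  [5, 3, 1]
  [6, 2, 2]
λ(A) = 3/2

Enumerate directed cycles and compute their means (weight / length). Sample:
  cycle 0 → 0: weight = 8, length = 1, mean = 8/1 ≈ 8.000
  cycle 1 → 1: weight = 3, length = 1, mean = 3/1 ≈ 3.000
  cycle 2 → 2: weight = 2, length = 1, mean = 2/1 ≈ 2.000
  cycle 0 → 1 → 0: weight = 12, length = 2, mean = 12/2 ≈ 6.000
  cycle 0 → 2 → 0: weight = 7, length = 2, mean = 7/2 ≈ 3.500
  cycle 1 → 0 → 1: weight = 12, length = 2, mean = 12/2 ≈ 6.000
Minimum mean = 1.500, attained e.g. along the cycle 1 → 2 → 1 with weight 3 and length 2. So λ(A) = 3/2 = 3/2.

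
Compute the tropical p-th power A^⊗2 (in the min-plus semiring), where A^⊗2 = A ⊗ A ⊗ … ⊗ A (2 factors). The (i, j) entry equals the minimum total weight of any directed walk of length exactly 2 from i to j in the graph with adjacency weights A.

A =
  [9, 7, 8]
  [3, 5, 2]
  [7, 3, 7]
A^⊗2 =
  [10, 11, 9]
  [8, 5, 7]
  [6, 8, 5]

Each entry (A^⊗2)_ij equals the minimum over all length-2 walks i = v_0 → v_1 → … → v_2 = j of Σ_t A[v_t][v_{t+1}]. For example, for (i, j) = (0, 2) we minimise over 3 possible intermediate vertex sequences; the minimum is 9, attained along the walk 0 → 1 → 2.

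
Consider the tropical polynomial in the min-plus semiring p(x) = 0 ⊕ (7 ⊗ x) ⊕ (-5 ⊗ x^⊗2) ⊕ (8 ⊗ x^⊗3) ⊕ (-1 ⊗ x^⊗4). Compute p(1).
p(1) = -3

A tropical monomial a ⊗ x^⊗i evaluates to a + i · x. Evaluating each term at x = 1:
  Term 0 contributes 0 + 0 · 1 = 0
  Term 1 contributes 7 + 1 · 1 = 8
  Term 2 contributes -5 + 2 · 1 = -3
  Term 3 contributes 8 + 3 · 1 = 11
  Term 4 contributes -1 + 4 · 1 = 3
p(1) = ⊕ of these = min[0, 8, -3, 11, 3] = -3.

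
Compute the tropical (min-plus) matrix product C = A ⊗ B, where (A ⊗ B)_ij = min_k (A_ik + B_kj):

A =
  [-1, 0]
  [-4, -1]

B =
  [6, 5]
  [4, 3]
A ⊗ B =
  [4, 3]
  [2, 1]

Apply the min-plus product entry-by-entry:
  C[0][0] = min over k of (A[0][0] + B[0][0] = -1 + 6 = 5, A[0][1] + B[1][0] = 0 + 4 = 4) = 4 (attained at k = 1)
  C[0][1] = min over k of (A[0][0] + B[0][1] = -1 + 5 = 4, A[0][1] + B[1][1] = 0 + 3 = 3) = 3 (attained at k = 1)
  C[1][0] = min over k of (A[1][0] + B[0][0] = -4 + 6 = 2, A[1][1] + B[1][0] = -1 + 4 = 3) = 2 (attained at k = 0)
  C[1][1] = min over k of (A[1][0] + B[0][1] = -4 + 5 = 1, A[1][1] + B[1][1] = -1 + 3 = 2) = 1 (attained at k = 0)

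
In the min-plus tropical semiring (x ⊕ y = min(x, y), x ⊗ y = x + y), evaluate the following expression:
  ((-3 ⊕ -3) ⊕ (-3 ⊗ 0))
((-3 ⊕ -3) ⊕ (-3 ⊗ 0)) = -3

Expand innermost to outermost. Recall ⊕ takes the minimum of its arguments and ⊗ takes their sum. Working out the expression ((-3 ⊕ -3) ⊕ (-3 ⊗ 0)) gives -3.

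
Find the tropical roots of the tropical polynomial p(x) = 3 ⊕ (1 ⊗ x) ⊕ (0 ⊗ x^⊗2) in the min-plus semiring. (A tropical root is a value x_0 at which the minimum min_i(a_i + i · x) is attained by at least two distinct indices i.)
Roots: {1, 2}

Each tropical root is a break point of the lower envelope of the lines y = a_i + i · x (there are 3 lines, with slopes 0, 1, ..., 2). Only the lines that attain the minimum somewhere contribute to roots; other lines are dominated. Here the surviving (envelope) indices are i = 2, i = 1, i = 0.
Intersections between consecutive envelope lines give the roots: for adjacent envelope indices i < j the intersection is x = (a_i − a_j) / (j − i). Reading off the sorted break points: {1, 2}.
Verification: at each break x_0, at least two indices attain the minimum of min_i(a_i + i · x_0).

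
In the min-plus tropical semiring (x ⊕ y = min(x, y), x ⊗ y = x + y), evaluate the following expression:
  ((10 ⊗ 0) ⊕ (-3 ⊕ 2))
((10 ⊗ 0) ⊕ (-3 ⊕ 2)) = -3

Expand innermost to outermost. Recall ⊕ takes the minimum of its arguments and ⊗ takes their sum. Working out the expression ((10 ⊗ 0) ⊕ (-3 ⊕ 2)) gives -3.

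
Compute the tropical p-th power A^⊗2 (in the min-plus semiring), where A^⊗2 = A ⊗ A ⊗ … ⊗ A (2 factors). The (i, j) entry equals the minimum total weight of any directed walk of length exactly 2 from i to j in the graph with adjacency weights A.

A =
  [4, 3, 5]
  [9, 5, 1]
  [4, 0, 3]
A^⊗2 =
  [8, 5, 4]
  [5, 1, 4]
  [7, 3, 1]

Each entry (A^⊗2)_ij equals the minimum over all length-2 walks i = v_0 → v_1 → … → v_2 = j of Σ_t A[v_t][v_{t+1}]. For example, for (i, j) = (0, 2) we minimise over 3 possible intermediate vertex sequences; the minimum is 4, attained along the walk 0 → 1 → 2.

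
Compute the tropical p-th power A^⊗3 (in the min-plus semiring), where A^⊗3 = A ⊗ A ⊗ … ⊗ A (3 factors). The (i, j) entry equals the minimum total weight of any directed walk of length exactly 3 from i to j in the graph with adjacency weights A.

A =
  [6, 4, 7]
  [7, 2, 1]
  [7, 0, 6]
A^⊗3 =
  [12, 5, 7]
  [8, 3, 2]
  [8, 1, 3]

Each entry (A^⊗3)_ij equals the minimum over all length-3 walks i = v_0 → v_1 → … → v_3 = j of Σ_t A[v_t][v_{t+1}]. For example, for (i, j) = (0, 2) we minimise over 9 possible intermediate vertex sequences; the minimum is 7, attained along the walk 0 → 1 → 1 → 2.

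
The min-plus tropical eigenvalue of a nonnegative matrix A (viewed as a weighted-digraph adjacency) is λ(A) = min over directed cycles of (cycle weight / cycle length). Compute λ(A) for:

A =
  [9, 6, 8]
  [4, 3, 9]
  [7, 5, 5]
λ(A) = 3

Enumerate directed cycles and compute their means (weight / length). Sample:
  cycle 0 → 0: weight = 9, length = 1, mean = 9/1 ≈ 9.000
  cycle 1 → 1: weight = 3, length = 1, mean = 3/1 ≈ 3.000
  cycle 2 → 2: weight = 5, length = 1, mean = 5/1 ≈ 5.000
  cycle 0 → 1 → 0: weight = 10, length = 2, mean = 10/2 ≈ 5.000
  cycle 0 → 2 → 0: weight = 15, length = 2, mean = 15/2 ≈ 7.500
  cycle 1 → 0 → 1: weight = 10, length = 2, mean = 10/2 ≈ 5.000
Minimum mean = 3.000, attained e.g. along the cycle 1 → 1 with weight 3 and length 1. So λ(A) = 3/1 = 3.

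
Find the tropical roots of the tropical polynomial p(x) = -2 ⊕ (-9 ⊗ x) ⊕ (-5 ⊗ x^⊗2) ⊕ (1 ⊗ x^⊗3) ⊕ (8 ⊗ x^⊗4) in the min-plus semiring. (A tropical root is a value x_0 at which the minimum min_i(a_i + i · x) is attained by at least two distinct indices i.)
Roots: {-7, -6, -4, 7}

Each tropical root is a break point of the lower envelope of the lines y = a_i + i · x (there are 5 lines, with slopes 0, 1, ..., 4). Only the lines that attain the minimum somewhere contribute to roots; other lines are dominated. Here the surviving (envelope) indices are i = 4, i = 3, i = 2, i = 1, i = 0.
Intersections between consecutive envelope lines give the roots: for adjacent envelope indices i < j the intersection is x = (a_i − a_j) / (j − i). Reading off the sorted break points: {-7, -6, -4, 7}.
Verification: at each break x_0, at least two indices attain the minimum of min_i(a_i + i · x_0).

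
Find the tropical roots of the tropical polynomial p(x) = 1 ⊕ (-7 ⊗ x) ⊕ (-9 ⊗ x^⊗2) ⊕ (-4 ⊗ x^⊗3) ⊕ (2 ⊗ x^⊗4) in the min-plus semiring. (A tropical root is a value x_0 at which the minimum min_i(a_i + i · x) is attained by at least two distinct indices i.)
Roots: {-6, -5, 2, 8}

Each tropical root is a break point of the lower envelope of the lines y = a_i + i · x (there are 5 lines, with slopes 0, 1, ..., 4). Only the lines that attain the minimum somewhere contribute to roots; other lines are dominated. Here the surviving (envelope) indices are i = 4, i = 3, i = 2, i = 1, i = 0.
Intersections between consecutive envelope lines give the roots: for adjacent envelope indices i < j the intersection is x = (a_i − a_j) / (j − i). Reading off the sorted break points: {-6, -5, 2, 8}.
Verification: at each break x_0, at least two indices attain the minimum of min_i(a_i + i · x_0).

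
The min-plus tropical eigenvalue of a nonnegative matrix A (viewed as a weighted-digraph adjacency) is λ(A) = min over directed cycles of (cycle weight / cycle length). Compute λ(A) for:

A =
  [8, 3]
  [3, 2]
λ(A) = 2

Enumerate directed cycles and compute their means (weight / length). Sample:
  cycle 0 → 0: weight = 8, length = 1, mean = 8/1 ≈ 8.000
  cycle 1 → 1: weight = 2, length = 1, mean = 2/1 ≈ 2.000
  cycle 0 → 1 → 0: weight = 6, length = 2, mean = 6/2 ≈ 3.000
  cycle 1 → 0 → 1: weight = 6, length = 2, mean = 6/2 ≈ 3.000
Minimum mean = 2.000, attained e.g. along the cycle 1 → 1 with weight 2 and length 1. So λ(A) = 2/1 = 2.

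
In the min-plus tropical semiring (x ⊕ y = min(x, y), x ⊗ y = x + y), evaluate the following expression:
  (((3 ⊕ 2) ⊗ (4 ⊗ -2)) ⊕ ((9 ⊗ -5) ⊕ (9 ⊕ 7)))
(((3 ⊕ 2) ⊗ (4 ⊗ -2)) ⊕ ((9 ⊗ -5) ⊕ (9 ⊕ 7))) = 4

Expand innermost to outermost. Recall ⊕ takes the minimum of its arguments and ⊗ takes their sum. Working out the expression (((3 ⊕ 2) ⊗ (4 ⊗ -2)) ⊕ ((9 ⊗ -5) ⊕ (9 ⊕ 7))) gives 4.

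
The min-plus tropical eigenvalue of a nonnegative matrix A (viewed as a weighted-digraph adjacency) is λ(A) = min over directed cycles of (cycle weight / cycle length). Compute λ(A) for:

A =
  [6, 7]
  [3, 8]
λ(A) = 5

Enumerate directed cycles and compute their means (weight / length). Sample:
  cycle 0 → 0: weight = 6, length = 1, mean = 6/1 ≈ 6.000
  cycle 1 → 1: weight = 8, length = 1, mean = 8/1 ≈ 8.000
  cycle 0 → 1 → 0: weight = 10, length = 2, mean = 10/2 ≈ 5.000
  cycle 1 → 0 → 1: weight = 10, length = 2, mean = 10/2 ≈ 5.000
Minimum mean = 5.000, attained e.g. along the cycle 0 → 1 → 0 with weight 10 and length 2. So λ(A) = 10/2 = 5.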